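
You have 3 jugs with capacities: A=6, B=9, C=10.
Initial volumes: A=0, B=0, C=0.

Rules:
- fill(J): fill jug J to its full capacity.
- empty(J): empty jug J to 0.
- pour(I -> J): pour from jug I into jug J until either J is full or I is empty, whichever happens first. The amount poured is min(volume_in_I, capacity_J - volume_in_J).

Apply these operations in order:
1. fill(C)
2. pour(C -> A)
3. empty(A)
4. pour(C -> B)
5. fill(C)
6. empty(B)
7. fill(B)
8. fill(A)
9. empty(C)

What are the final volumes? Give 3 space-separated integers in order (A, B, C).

Step 1: fill(C) -> (A=0 B=0 C=10)
Step 2: pour(C -> A) -> (A=6 B=0 C=4)
Step 3: empty(A) -> (A=0 B=0 C=4)
Step 4: pour(C -> B) -> (A=0 B=4 C=0)
Step 5: fill(C) -> (A=0 B=4 C=10)
Step 6: empty(B) -> (A=0 B=0 C=10)
Step 7: fill(B) -> (A=0 B=9 C=10)
Step 8: fill(A) -> (A=6 B=9 C=10)
Step 9: empty(C) -> (A=6 B=9 C=0)

Answer: 6 9 0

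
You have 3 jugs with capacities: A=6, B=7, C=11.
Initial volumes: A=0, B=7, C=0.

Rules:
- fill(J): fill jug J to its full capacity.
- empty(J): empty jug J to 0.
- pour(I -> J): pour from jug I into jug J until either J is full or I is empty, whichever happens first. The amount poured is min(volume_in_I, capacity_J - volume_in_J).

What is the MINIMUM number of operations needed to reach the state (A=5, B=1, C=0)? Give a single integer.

BFS from (A=0, B=7, C=0). One shortest path:
  1. fill(C) -> (A=0 B=7 C=11)
  2. pour(B -> A) -> (A=6 B=1 C=11)
  3. empty(A) -> (A=0 B=1 C=11)
  4. pour(C -> A) -> (A=6 B=1 C=5)
  5. empty(A) -> (A=0 B=1 C=5)
  6. pour(C -> A) -> (A=5 B=1 C=0)
Reached target in 6 moves.

Answer: 6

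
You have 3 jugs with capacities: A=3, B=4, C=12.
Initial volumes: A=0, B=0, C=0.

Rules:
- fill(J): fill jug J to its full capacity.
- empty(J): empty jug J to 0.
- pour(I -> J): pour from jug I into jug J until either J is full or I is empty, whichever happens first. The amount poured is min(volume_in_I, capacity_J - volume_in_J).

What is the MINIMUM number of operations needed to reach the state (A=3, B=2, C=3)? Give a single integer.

BFS from (A=0, B=0, C=0). One shortest path:
  1. fill(B) -> (A=0 B=4 C=0)
  2. pour(B -> A) -> (A=3 B=1 C=0)
  3. pour(A -> C) -> (A=0 B=1 C=3)
  4. pour(B -> A) -> (A=1 B=0 C=3)
  5. fill(B) -> (A=1 B=4 C=3)
  6. pour(B -> A) -> (A=3 B=2 C=3)
Reached target in 6 moves.

Answer: 6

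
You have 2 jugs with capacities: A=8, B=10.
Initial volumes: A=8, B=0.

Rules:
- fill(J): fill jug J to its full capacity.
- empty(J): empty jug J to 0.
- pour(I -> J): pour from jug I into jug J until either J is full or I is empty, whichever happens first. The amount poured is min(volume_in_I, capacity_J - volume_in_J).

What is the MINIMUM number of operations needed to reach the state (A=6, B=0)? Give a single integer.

Answer: 4

Derivation:
BFS from (A=8, B=0). One shortest path:
  1. pour(A -> B) -> (A=0 B=8)
  2. fill(A) -> (A=8 B=8)
  3. pour(A -> B) -> (A=6 B=10)
  4. empty(B) -> (A=6 B=0)
Reached target in 4 moves.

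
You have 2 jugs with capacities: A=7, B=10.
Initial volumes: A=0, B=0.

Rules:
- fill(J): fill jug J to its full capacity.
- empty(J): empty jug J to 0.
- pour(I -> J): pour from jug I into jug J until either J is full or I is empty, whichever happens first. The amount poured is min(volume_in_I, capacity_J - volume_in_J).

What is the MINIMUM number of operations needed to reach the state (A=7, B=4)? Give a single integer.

BFS from (A=0, B=0). One shortest path:
  1. fill(A) -> (A=7 B=0)
  2. pour(A -> B) -> (A=0 B=7)
  3. fill(A) -> (A=7 B=7)
  4. pour(A -> B) -> (A=4 B=10)
  5. empty(B) -> (A=4 B=0)
  6. pour(A -> B) -> (A=0 B=4)
  7. fill(A) -> (A=7 B=4)
Reached target in 7 moves.

Answer: 7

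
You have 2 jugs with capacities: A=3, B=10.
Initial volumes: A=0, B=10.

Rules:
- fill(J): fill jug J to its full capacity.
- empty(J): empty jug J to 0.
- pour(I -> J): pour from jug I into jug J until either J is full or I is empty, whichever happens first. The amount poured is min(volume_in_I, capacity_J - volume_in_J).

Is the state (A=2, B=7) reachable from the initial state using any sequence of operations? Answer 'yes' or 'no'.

Answer: no

Derivation:
BFS explored all 26 reachable states.
Reachable set includes: (0,0), (0,1), (0,2), (0,3), (0,4), (0,5), (0,6), (0,7), (0,8), (0,9), (0,10), (1,0) ...
Target (A=2, B=7) not in reachable set → no.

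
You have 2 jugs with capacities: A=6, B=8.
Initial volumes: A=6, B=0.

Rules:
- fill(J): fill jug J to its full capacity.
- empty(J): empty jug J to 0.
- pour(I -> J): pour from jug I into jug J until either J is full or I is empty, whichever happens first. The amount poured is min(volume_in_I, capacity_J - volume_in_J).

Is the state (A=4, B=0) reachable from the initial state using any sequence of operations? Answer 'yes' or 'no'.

Answer: yes

Derivation:
BFS from (A=6, B=0):
  1. pour(A -> B) -> (A=0 B=6)
  2. fill(A) -> (A=6 B=6)
  3. pour(A -> B) -> (A=4 B=8)
  4. empty(B) -> (A=4 B=0)
Target reached → yes.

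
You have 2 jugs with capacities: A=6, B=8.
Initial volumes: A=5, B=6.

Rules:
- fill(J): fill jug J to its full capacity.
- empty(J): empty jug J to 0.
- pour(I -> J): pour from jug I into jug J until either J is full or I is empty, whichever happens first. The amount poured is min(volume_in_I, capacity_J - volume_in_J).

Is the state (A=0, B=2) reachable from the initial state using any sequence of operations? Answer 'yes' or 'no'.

Answer: yes

Derivation:
BFS from (A=5, B=6):
  1. empty(A) -> (A=0 B=6)
  2. fill(B) -> (A=0 B=8)
  3. pour(B -> A) -> (A=6 B=2)
  4. empty(A) -> (A=0 B=2)
Target reached → yes.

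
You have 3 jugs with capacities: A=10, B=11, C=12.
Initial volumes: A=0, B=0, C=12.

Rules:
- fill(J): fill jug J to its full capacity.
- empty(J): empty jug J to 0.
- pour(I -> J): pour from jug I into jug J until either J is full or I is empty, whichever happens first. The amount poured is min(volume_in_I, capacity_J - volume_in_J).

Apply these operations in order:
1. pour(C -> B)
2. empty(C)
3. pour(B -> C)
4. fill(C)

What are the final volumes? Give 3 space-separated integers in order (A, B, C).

Answer: 0 0 12

Derivation:
Step 1: pour(C -> B) -> (A=0 B=11 C=1)
Step 2: empty(C) -> (A=0 B=11 C=0)
Step 3: pour(B -> C) -> (A=0 B=0 C=11)
Step 4: fill(C) -> (A=0 B=0 C=12)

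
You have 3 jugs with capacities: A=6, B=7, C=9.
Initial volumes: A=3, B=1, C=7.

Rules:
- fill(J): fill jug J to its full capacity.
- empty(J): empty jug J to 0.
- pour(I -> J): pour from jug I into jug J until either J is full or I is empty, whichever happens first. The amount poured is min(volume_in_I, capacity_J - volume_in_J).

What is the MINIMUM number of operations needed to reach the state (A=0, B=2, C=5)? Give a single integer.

BFS from (A=3, B=1, C=7). One shortest path:
  1. fill(A) -> (A=6 B=1 C=7)
  2. pour(A -> C) -> (A=4 B=1 C=9)
  3. pour(B -> A) -> (A=5 B=0 C=9)
  4. pour(C -> B) -> (A=5 B=7 C=2)
  5. empty(B) -> (A=5 B=0 C=2)
  6. pour(C -> B) -> (A=5 B=2 C=0)
  7. pour(A -> C) -> (A=0 B=2 C=5)
Reached target in 7 moves.

Answer: 7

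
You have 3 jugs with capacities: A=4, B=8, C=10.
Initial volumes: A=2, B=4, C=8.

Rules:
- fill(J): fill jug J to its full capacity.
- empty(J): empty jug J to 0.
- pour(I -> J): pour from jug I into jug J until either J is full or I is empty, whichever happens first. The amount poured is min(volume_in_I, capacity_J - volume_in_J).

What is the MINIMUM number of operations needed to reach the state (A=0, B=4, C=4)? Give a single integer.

BFS from (A=2, B=4, C=8). One shortest path:
  1. fill(A) -> (A=4 B=4 C=8)
  2. empty(C) -> (A=4 B=4 C=0)
  3. pour(A -> C) -> (A=0 B=4 C=4)
Reached target in 3 moves.

Answer: 3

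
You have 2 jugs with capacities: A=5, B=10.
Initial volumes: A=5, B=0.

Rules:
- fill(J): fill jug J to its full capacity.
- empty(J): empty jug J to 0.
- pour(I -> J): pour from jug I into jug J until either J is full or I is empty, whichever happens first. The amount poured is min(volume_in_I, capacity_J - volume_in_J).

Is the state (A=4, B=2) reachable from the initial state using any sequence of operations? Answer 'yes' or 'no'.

Answer: no

Derivation:
BFS explored all 6 reachable states.
Reachable set includes: (0,0), (0,5), (0,10), (5,0), (5,5), (5,10)
Target (A=4, B=2) not in reachable set → no.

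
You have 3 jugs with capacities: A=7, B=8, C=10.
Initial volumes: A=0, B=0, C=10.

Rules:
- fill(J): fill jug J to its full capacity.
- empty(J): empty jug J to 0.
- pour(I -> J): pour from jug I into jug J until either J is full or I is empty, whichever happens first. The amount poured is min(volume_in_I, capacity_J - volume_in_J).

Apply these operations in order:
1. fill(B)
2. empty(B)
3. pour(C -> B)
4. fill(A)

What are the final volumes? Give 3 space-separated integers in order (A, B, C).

Answer: 7 8 2

Derivation:
Step 1: fill(B) -> (A=0 B=8 C=10)
Step 2: empty(B) -> (A=0 B=0 C=10)
Step 3: pour(C -> B) -> (A=0 B=8 C=2)
Step 4: fill(A) -> (A=7 B=8 C=2)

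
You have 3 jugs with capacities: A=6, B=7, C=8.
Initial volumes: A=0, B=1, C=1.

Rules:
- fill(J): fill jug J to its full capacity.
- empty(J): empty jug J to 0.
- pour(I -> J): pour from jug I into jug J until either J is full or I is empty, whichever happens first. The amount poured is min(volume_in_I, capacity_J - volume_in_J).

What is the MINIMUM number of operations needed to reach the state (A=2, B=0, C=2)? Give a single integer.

Answer: 5

Derivation:
BFS from (A=0, B=1, C=1). One shortest path:
  1. pour(C -> B) -> (A=0 B=2 C=0)
  2. fill(C) -> (A=0 B=2 C=8)
  3. pour(C -> A) -> (A=6 B=2 C=2)
  4. empty(A) -> (A=0 B=2 C=2)
  5. pour(B -> A) -> (A=2 B=0 C=2)
Reached target in 5 moves.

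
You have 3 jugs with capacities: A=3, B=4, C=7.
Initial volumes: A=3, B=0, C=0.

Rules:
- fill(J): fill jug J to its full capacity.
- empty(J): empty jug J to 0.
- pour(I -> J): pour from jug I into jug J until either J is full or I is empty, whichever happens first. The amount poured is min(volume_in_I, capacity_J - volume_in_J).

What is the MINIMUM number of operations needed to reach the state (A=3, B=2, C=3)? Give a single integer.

BFS from (A=3, B=0, C=0). One shortest path:
  1. empty(A) -> (A=0 B=0 C=0)
  2. fill(B) -> (A=0 B=4 C=0)
  3. pour(B -> A) -> (A=3 B=1 C=0)
  4. pour(A -> C) -> (A=0 B=1 C=3)
  5. pour(B -> A) -> (A=1 B=0 C=3)
  6. fill(B) -> (A=1 B=4 C=3)
  7. pour(B -> A) -> (A=3 B=2 C=3)
Reached target in 7 moves.

Answer: 7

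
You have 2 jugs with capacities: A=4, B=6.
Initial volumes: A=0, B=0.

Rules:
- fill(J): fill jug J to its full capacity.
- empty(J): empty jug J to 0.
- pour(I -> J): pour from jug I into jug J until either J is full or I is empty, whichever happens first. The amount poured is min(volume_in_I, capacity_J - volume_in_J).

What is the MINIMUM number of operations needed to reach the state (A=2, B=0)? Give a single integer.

Answer: 4

Derivation:
BFS from (A=0, B=0). One shortest path:
  1. fill(B) -> (A=0 B=6)
  2. pour(B -> A) -> (A=4 B=2)
  3. empty(A) -> (A=0 B=2)
  4. pour(B -> A) -> (A=2 B=0)
Reached target in 4 moves.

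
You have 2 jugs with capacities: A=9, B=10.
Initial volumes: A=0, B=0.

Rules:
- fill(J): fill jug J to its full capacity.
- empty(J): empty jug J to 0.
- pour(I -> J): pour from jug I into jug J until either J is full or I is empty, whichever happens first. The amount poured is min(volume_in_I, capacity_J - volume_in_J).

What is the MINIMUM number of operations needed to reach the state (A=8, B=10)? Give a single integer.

BFS from (A=0, B=0). One shortest path:
  1. fill(A) -> (A=9 B=0)
  2. pour(A -> B) -> (A=0 B=9)
  3. fill(A) -> (A=9 B=9)
  4. pour(A -> B) -> (A=8 B=10)
Reached target in 4 moves.

Answer: 4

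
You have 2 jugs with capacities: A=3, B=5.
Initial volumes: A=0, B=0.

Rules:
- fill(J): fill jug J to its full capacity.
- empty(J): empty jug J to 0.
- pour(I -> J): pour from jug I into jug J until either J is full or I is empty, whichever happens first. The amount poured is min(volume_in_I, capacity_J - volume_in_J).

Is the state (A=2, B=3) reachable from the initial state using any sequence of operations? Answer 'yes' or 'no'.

BFS explored all 16 reachable states.
Reachable set includes: (0,0), (0,1), (0,2), (0,3), (0,4), (0,5), (1,0), (1,5), (2,0), (2,5), (3,0), (3,1) ...
Target (A=2, B=3) not in reachable set → no.

Answer: no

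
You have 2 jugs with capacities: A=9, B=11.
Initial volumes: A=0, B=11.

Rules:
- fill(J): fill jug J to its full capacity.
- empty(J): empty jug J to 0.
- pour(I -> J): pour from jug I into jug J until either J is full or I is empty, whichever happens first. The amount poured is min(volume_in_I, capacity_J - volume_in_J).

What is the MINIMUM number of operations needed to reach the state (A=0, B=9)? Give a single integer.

Answer: 3

Derivation:
BFS from (A=0, B=11). One shortest path:
  1. fill(A) -> (A=9 B=11)
  2. empty(B) -> (A=9 B=0)
  3. pour(A -> B) -> (A=0 B=9)
Reached target in 3 moves.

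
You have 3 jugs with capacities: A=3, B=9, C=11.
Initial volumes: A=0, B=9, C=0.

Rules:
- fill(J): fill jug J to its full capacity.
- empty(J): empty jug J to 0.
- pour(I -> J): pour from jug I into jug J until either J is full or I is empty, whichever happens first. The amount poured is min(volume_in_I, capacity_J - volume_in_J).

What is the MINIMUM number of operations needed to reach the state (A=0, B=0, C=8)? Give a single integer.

BFS from (A=0, B=9, C=0). One shortest path:
  1. empty(B) -> (A=0 B=0 C=0)
  2. fill(C) -> (A=0 B=0 C=11)
  3. pour(C -> A) -> (A=3 B=0 C=8)
  4. empty(A) -> (A=0 B=0 C=8)
Reached target in 4 moves.

Answer: 4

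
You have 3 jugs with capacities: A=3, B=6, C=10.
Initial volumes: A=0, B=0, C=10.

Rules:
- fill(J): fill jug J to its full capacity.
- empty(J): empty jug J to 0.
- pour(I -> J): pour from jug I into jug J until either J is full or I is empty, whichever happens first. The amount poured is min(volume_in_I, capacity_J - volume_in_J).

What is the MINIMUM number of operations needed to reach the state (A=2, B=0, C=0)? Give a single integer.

BFS from (A=0, B=0, C=10). One shortest path:
  1. fill(B) -> (A=0 B=6 C=10)
  2. empty(C) -> (A=0 B=6 C=0)
  3. pour(B -> C) -> (A=0 B=0 C=6)
  4. fill(B) -> (A=0 B=6 C=6)
  5. pour(B -> C) -> (A=0 B=2 C=10)
  6. empty(C) -> (A=0 B=2 C=0)
  7. pour(B -> A) -> (A=2 B=0 C=0)
Reached target in 7 moves.

Answer: 7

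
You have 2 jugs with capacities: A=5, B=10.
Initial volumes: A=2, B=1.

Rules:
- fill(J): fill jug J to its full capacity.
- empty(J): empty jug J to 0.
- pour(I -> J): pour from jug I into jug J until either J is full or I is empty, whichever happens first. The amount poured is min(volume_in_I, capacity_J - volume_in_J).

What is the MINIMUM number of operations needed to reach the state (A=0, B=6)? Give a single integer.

Answer: 2

Derivation:
BFS from (A=2, B=1). One shortest path:
  1. fill(A) -> (A=5 B=1)
  2. pour(A -> B) -> (A=0 B=6)
Reached target in 2 moves.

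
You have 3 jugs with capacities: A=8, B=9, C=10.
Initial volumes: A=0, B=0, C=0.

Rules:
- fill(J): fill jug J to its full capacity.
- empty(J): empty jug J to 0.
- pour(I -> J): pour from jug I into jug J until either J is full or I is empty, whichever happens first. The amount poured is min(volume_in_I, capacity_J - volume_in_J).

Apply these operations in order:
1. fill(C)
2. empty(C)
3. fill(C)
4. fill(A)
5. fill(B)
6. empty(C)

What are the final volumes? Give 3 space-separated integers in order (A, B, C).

Step 1: fill(C) -> (A=0 B=0 C=10)
Step 2: empty(C) -> (A=0 B=0 C=0)
Step 3: fill(C) -> (A=0 B=0 C=10)
Step 4: fill(A) -> (A=8 B=0 C=10)
Step 5: fill(B) -> (A=8 B=9 C=10)
Step 6: empty(C) -> (A=8 B=9 C=0)

Answer: 8 9 0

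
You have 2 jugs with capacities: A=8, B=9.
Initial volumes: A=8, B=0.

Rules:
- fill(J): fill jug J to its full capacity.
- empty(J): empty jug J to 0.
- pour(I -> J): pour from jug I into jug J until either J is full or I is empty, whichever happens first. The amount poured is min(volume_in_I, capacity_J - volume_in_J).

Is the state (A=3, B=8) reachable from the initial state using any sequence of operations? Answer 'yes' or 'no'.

Answer: no

Derivation:
BFS explored all 34 reachable states.
Reachable set includes: (0,0), (0,1), (0,2), (0,3), (0,4), (0,5), (0,6), (0,7), (0,8), (0,9), (1,0), (1,9) ...
Target (A=3, B=8) not in reachable set → no.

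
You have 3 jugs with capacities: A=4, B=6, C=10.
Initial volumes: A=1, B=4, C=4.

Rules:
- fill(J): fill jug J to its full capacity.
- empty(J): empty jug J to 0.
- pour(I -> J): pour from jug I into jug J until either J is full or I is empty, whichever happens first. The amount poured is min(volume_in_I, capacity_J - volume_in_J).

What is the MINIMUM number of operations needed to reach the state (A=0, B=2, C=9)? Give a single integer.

BFS from (A=1, B=4, C=4). One shortest path:
  1. fill(B) -> (A=1 B=6 C=4)
  2. pour(A -> C) -> (A=0 B=6 C=5)
  3. pour(B -> A) -> (A=4 B=2 C=5)
  4. pour(A -> C) -> (A=0 B=2 C=9)
Reached target in 4 moves.

Answer: 4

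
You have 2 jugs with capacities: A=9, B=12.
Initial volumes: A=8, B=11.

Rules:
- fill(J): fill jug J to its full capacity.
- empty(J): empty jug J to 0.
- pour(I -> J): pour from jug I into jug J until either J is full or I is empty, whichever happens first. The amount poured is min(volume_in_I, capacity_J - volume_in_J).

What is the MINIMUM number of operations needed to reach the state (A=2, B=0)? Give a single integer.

Answer: 4

Derivation:
BFS from (A=8, B=11). One shortest path:
  1. empty(A) -> (A=0 B=11)
  2. pour(B -> A) -> (A=9 B=2)
  3. empty(A) -> (A=0 B=2)
  4. pour(B -> A) -> (A=2 B=0)
Reached target in 4 moves.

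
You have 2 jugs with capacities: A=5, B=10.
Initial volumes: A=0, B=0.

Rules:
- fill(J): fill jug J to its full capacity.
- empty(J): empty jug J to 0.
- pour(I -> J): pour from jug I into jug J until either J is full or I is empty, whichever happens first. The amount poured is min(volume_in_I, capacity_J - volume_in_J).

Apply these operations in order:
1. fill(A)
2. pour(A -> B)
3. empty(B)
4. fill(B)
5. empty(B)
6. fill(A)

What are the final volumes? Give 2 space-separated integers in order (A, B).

Answer: 5 0

Derivation:
Step 1: fill(A) -> (A=5 B=0)
Step 2: pour(A -> B) -> (A=0 B=5)
Step 3: empty(B) -> (A=0 B=0)
Step 4: fill(B) -> (A=0 B=10)
Step 5: empty(B) -> (A=0 B=0)
Step 6: fill(A) -> (A=5 B=0)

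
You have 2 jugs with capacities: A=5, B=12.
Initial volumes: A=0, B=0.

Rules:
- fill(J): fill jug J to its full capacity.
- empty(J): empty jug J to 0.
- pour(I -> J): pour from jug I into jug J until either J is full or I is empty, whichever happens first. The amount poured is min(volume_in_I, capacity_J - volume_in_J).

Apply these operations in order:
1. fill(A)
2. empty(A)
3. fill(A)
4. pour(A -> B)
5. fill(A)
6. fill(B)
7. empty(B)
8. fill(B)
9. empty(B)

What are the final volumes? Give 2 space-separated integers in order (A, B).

Step 1: fill(A) -> (A=5 B=0)
Step 2: empty(A) -> (A=0 B=0)
Step 3: fill(A) -> (A=5 B=0)
Step 4: pour(A -> B) -> (A=0 B=5)
Step 5: fill(A) -> (A=5 B=5)
Step 6: fill(B) -> (A=5 B=12)
Step 7: empty(B) -> (A=5 B=0)
Step 8: fill(B) -> (A=5 B=12)
Step 9: empty(B) -> (A=5 B=0)

Answer: 5 0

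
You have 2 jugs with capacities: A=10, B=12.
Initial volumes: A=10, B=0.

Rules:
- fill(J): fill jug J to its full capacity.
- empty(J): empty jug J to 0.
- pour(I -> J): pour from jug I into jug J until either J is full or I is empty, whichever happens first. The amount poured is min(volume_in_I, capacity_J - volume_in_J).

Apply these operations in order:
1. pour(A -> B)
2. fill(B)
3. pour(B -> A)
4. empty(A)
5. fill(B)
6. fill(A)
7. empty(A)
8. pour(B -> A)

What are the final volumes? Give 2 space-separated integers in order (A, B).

Answer: 10 2

Derivation:
Step 1: pour(A -> B) -> (A=0 B=10)
Step 2: fill(B) -> (A=0 B=12)
Step 3: pour(B -> A) -> (A=10 B=2)
Step 4: empty(A) -> (A=0 B=2)
Step 5: fill(B) -> (A=0 B=12)
Step 6: fill(A) -> (A=10 B=12)
Step 7: empty(A) -> (A=0 B=12)
Step 8: pour(B -> A) -> (A=10 B=2)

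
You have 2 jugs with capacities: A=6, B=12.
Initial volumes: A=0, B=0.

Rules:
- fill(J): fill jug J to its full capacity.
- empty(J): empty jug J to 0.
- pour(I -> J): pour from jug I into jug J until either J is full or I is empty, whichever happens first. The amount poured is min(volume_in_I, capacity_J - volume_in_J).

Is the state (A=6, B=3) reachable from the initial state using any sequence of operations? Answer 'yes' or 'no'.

Answer: no

Derivation:
BFS explored all 6 reachable states.
Reachable set includes: (0,0), (0,6), (0,12), (6,0), (6,6), (6,12)
Target (A=6, B=3) not in reachable set → no.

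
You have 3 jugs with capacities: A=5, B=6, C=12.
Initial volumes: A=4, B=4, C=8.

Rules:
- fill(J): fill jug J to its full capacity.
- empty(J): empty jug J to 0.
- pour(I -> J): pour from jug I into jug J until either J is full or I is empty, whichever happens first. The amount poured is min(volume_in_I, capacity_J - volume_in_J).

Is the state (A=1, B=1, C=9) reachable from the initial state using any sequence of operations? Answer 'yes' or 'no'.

Answer: no

Derivation:
BFS explored all 327 reachable states.
Reachable set includes: (0,0,0), (0,0,1), (0,0,2), (0,0,3), (0,0,4), (0,0,5), (0,0,6), (0,0,7), (0,0,8), (0,0,9), (0,0,10), (0,0,11) ...
Target (A=1, B=1, C=9) not in reachable set → no.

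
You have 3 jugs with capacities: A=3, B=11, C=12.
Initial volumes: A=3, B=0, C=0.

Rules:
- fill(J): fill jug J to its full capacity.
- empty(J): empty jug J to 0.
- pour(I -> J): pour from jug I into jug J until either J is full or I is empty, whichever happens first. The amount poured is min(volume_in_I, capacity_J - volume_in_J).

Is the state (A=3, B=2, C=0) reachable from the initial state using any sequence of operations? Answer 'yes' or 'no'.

Answer: yes

Derivation:
BFS from (A=3, B=0, C=0):
  1. fill(B) -> (A=3 B=11 C=0)
  2. pour(A -> C) -> (A=0 B=11 C=3)
  3. fill(A) -> (A=3 B=11 C=3)
  4. pour(B -> C) -> (A=3 B=2 C=12)
  5. empty(C) -> (A=3 B=2 C=0)
Target reached → yes.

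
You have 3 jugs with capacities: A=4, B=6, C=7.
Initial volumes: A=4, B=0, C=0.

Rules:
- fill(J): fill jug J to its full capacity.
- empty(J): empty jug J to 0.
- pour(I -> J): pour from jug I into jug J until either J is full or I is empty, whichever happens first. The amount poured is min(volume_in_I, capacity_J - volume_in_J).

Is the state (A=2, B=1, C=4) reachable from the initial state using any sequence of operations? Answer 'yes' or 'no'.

BFS explored all 190 reachable states.
Reachable set includes: (0,0,0), (0,0,1), (0,0,2), (0,0,3), (0,0,4), (0,0,5), (0,0,6), (0,0,7), (0,1,0), (0,1,1), (0,1,2), (0,1,3) ...
Target (A=2, B=1, C=4) not in reachable set → no.

Answer: no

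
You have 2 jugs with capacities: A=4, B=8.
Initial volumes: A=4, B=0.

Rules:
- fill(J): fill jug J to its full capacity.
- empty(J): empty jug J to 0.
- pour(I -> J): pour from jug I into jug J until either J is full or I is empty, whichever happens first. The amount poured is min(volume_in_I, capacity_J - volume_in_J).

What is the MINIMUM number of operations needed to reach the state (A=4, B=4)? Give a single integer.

BFS from (A=4, B=0). One shortest path:
  1. pour(A -> B) -> (A=0 B=4)
  2. fill(A) -> (A=4 B=4)
Reached target in 2 moves.

Answer: 2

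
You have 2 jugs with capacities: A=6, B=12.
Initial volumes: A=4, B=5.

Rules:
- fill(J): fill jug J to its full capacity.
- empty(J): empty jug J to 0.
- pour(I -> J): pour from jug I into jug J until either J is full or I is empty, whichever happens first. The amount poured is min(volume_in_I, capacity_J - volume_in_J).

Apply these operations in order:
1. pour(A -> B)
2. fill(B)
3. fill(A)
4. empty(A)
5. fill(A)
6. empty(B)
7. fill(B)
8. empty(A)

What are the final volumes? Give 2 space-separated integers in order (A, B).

Answer: 0 12

Derivation:
Step 1: pour(A -> B) -> (A=0 B=9)
Step 2: fill(B) -> (A=0 B=12)
Step 3: fill(A) -> (A=6 B=12)
Step 4: empty(A) -> (A=0 B=12)
Step 5: fill(A) -> (A=6 B=12)
Step 6: empty(B) -> (A=6 B=0)
Step 7: fill(B) -> (A=6 B=12)
Step 8: empty(A) -> (A=0 B=12)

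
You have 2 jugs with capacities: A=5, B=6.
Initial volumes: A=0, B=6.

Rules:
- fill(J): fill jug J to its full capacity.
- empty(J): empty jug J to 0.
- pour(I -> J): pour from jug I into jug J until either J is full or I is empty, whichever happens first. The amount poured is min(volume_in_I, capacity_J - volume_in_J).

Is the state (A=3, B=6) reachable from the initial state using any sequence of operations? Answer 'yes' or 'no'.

BFS from (A=0, B=6):
  1. fill(A) -> (A=5 B=6)
  2. empty(B) -> (A=5 B=0)
  3. pour(A -> B) -> (A=0 B=5)
  4. fill(A) -> (A=5 B=5)
  5. pour(A -> B) -> (A=4 B=6)
  6. empty(B) -> (A=4 B=0)
  7. pour(A -> B) -> (A=0 B=4)
  8. fill(A) -> (A=5 B=4)
  9. pour(A -> B) -> (A=3 B=6)
Target reached → yes.

Answer: yes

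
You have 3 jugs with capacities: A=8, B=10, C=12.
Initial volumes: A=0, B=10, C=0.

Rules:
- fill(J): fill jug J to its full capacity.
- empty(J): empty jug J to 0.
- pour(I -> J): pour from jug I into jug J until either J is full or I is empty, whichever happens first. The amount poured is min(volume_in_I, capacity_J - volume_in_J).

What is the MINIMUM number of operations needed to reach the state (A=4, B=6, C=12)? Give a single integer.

Answer: 7

Derivation:
BFS from (A=0, B=10, C=0). One shortest path:
  1. fill(A) -> (A=8 B=10 C=0)
  2. pour(A -> C) -> (A=0 B=10 C=8)
  3. pour(B -> C) -> (A=0 B=6 C=12)
  4. pour(C -> A) -> (A=8 B=6 C=4)
  5. empty(A) -> (A=0 B=6 C=4)
  6. pour(C -> A) -> (A=4 B=6 C=0)
  7. fill(C) -> (A=4 B=6 C=12)
Reached target in 7 moves.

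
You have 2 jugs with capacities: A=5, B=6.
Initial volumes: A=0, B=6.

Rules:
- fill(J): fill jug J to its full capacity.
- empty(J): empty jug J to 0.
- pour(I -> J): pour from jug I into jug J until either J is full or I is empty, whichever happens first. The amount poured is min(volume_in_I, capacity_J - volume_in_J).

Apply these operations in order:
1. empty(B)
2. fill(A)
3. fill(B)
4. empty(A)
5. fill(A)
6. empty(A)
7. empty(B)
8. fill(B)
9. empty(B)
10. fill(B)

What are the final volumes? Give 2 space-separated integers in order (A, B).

Step 1: empty(B) -> (A=0 B=0)
Step 2: fill(A) -> (A=5 B=0)
Step 3: fill(B) -> (A=5 B=6)
Step 4: empty(A) -> (A=0 B=6)
Step 5: fill(A) -> (A=5 B=6)
Step 6: empty(A) -> (A=0 B=6)
Step 7: empty(B) -> (A=0 B=0)
Step 8: fill(B) -> (A=0 B=6)
Step 9: empty(B) -> (A=0 B=0)
Step 10: fill(B) -> (A=0 B=6)

Answer: 0 6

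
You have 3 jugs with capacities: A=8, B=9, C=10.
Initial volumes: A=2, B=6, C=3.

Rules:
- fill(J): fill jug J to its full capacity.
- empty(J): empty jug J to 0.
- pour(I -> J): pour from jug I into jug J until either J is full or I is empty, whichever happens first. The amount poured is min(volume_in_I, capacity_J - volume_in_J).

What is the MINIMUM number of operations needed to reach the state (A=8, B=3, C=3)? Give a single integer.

BFS from (A=2, B=6, C=3). One shortest path:
  1. fill(B) -> (A=2 B=9 C=3)
  2. pour(B -> A) -> (A=8 B=3 C=3)
Reached target in 2 moves.

Answer: 2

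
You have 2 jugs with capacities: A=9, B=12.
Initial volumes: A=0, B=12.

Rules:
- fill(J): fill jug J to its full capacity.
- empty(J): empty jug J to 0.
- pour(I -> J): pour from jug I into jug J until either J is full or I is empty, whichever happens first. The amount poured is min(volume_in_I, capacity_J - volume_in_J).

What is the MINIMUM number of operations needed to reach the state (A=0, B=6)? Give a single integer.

Answer: 6

Derivation:
BFS from (A=0, B=12). One shortest path:
  1. pour(B -> A) -> (A=9 B=3)
  2. empty(A) -> (A=0 B=3)
  3. pour(B -> A) -> (A=3 B=0)
  4. fill(B) -> (A=3 B=12)
  5. pour(B -> A) -> (A=9 B=6)
  6. empty(A) -> (A=0 B=6)
Reached target in 6 moves.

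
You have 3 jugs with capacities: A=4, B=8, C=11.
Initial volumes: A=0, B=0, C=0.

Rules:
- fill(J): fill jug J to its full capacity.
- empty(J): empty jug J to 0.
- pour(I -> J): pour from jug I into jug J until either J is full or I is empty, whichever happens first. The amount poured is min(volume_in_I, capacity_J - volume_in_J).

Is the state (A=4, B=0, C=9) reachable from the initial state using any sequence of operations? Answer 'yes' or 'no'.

Answer: yes

Derivation:
BFS from (A=0, B=0, C=0):
  1. fill(A) -> (A=4 B=0 C=0)
  2. fill(B) -> (A=4 B=8 C=0)
  3. pour(A -> C) -> (A=0 B=8 C=4)
  4. fill(A) -> (A=4 B=8 C=4)
  5. pour(B -> C) -> (A=4 B=1 C=11)
  6. empty(C) -> (A=4 B=1 C=0)
  7. pour(B -> C) -> (A=4 B=0 C=1)
  8. fill(B) -> (A=4 B=8 C=1)
  9. pour(B -> C) -> (A=4 B=0 C=9)
Target reached → yes.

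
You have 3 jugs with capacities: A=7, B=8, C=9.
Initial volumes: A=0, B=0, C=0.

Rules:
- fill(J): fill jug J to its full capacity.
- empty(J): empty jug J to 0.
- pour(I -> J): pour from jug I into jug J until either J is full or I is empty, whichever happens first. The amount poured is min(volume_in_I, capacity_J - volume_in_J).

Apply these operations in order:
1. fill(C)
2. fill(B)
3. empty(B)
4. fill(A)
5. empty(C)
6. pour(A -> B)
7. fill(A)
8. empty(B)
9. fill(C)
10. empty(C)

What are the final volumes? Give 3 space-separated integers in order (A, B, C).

Answer: 7 0 0

Derivation:
Step 1: fill(C) -> (A=0 B=0 C=9)
Step 2: fill(B) -> (A=0 B=8 C=9)
Step 3: empty(B) -> (A=0 B=0 C=9)
Step 4: fill(A) -> (A=7 B=0 C=9)
Step 5: empty(C) -> (A=7 B=0 C=0)
Step 6: pour(A -> B) -> (A=0 B=7 C=0)
Step 7: fill(A) -> (A=7 B=7 C=0)
Step 8: empty(B) -> (A=7 B=0 C=0)
Step 9: fill(C) -> (A=7 B=0 C=9)
Step 10: empty(C) -> (A=7 B=0 C=0)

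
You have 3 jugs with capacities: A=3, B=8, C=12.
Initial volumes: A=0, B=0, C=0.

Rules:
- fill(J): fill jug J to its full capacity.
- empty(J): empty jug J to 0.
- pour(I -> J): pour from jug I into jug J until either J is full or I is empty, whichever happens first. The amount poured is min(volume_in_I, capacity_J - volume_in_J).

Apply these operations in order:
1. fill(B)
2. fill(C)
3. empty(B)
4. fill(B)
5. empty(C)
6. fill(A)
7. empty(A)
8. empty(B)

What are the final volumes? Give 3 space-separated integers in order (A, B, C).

Answer: 0 0 0

Derivation:
Step 1: fill(B) -> (A=0 B=8 C=0)
Step 2: fill(C) -> (A=0 B=8 C=12)
Step 3: empty(B) -> (A=0 B=0 C=12)
Step 4: fill(B) -> (A=0 B=8 C=12)
Step 5: empty(C) -> (A=0 B=8 C=0)
Step 6: fill(A) -> (A=3 B=8 C=0)
Step 7: empty(A) -> (A=0 B=8 C=0)
Step 8: empty(B) -> (A=0 B=0 C=0)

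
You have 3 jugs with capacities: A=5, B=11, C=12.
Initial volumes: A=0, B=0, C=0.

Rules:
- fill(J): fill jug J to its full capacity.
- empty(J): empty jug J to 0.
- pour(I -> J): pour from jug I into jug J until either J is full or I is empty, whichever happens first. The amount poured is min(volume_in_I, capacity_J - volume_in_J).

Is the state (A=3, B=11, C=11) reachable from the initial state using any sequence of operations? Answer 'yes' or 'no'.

Answer: yes

Derivation:
BFS from (A=0, B=0, C=0):
  1. fill(A) -> (A=5 B=0 C=0)
  2. fill(B) -> (A=5 B=11 C=0)
  3. pour(A -> C) -> (A=0 B=11 C=5)
  4. fill(A) -> (A=5 B=11 C=5)
  5. pour(A -> C) -> (A=0 B=11 C=10)
  6. fill(A) -> (A=5 B=11 C=10)
  7. pour(A -> C) -> (A=3 B=11 C=12)
  8. empty(C) -> (A=3 B=11 C=0)
  9. pour(B -> C) -> (A=3 B=0 C=11)
  10. fill(B) -> (A=3 B=11 C=11)
Target reached → yes.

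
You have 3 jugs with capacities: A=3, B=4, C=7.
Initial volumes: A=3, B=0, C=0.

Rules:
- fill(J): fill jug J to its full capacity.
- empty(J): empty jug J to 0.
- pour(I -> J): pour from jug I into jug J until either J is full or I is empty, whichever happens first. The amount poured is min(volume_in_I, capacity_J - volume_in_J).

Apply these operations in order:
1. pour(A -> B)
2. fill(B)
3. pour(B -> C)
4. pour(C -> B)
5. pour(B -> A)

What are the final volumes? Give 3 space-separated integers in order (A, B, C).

Step 1: pour(A -> B) -> (A=0 B=3 C=0)
Step 2: fill(B) -> (A=0 B=4 C=0)
Step 3: pour(B -> C) -> (A=0 B=0 C=4)
Step 4: pour(C -> B) -> (A=0 B=4 C=0)
Step 5: pour(B -> A) -> (A=3 B=1 C=0)

Answer: 3 1 0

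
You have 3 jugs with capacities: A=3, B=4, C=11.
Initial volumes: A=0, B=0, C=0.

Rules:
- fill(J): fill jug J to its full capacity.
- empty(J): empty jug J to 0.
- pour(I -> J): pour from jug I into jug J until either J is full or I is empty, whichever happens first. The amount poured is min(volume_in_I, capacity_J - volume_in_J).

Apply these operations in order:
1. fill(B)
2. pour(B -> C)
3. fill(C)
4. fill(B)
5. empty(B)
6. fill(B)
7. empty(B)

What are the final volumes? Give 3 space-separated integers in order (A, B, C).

Step 1: fill(B) -> (A=0 B=4 C=0)
Step 2: pour(B -> C) -> (A=0 B=0 C=4)
Step 3: fill(C) -> (A=0 B=0 C=11)
Step 4: fill(B) -> (A=0 B=4 C=11)
Step 5: empty(B) -> (A=0 B=0 C=11)
Step 6: fill(B) -> (A=0 B=4 C=11)
Step 7: empty(B) -> (A=0 B=0 C=11)

Answer: 0 0 11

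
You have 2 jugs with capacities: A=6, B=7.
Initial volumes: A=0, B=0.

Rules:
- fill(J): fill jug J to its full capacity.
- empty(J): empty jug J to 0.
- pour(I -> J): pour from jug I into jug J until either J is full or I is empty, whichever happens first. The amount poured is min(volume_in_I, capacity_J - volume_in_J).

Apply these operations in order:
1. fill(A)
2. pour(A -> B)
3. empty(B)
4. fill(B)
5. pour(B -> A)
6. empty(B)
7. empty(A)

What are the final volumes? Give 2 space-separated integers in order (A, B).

Answer: 0 0

Derivation:
Step 1: fill(A) -> (A=6 B=0)
Step 2: pour(A -> B) -> (A=0 B=6)
Step 3: empty(B) -> (A=0 B=0)
Step 4: fill(B) -> (A=0 B=7)
Step 5: pour(B -> A) -> (A=6 B=1)
Step 6: empty(B) -> (A=6 B=0)
Step 7: empty(A) -> (A=0 B=0)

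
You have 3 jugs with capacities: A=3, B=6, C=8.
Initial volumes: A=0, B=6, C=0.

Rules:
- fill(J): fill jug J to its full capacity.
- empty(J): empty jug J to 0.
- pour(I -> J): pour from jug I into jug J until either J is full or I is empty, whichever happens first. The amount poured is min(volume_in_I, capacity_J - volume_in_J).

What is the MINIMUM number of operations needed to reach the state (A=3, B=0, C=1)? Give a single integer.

BFS from (A=0, B=6, C=0). One shortest path:
  1. fill(A) -> (A=3 B=6 C=0)
  2. pour(A -> C) -> (A=0 B=6 C=3)
  3. fill(A) -> (A=3 B=6 C=3)
  4. pour(B -> C) -> (A=3 B=1 C=8)
  5. empty(C) -> (A=3 B=1 C=0)
  6. pour(B -> C) -> (A=3 B=0 C=1)
Reached target in 6 moves.

Answer: 6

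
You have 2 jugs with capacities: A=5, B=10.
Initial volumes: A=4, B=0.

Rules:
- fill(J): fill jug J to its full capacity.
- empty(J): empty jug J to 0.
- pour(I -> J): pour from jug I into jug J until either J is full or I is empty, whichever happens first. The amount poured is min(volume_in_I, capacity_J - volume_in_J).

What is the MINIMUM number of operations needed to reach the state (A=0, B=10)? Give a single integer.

Answer: 2

Derivation:
BFS from (A=4, B=0). One shortest path:
  1. empty(A) -> (A=0 B=0)
  2. fill(B) -> (A=0 B=10)
Reached target in 2 moves.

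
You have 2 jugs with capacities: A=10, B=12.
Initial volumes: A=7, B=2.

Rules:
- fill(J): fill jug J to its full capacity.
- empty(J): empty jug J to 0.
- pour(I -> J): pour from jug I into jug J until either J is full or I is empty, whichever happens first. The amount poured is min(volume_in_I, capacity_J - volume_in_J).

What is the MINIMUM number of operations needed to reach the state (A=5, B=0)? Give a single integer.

BFS from (A=7, B=2). One shortest path:
  1. empty(B) -> (A=7 B=0)
  2. pour(A -> B) -> (A=0 B=7)
  3. fill(A) -> (A=10 B=7)
  4. pour(A -> B) -> (A=5 B=12)
  5. empty(B) -> (A=5 B=0)
Reached target in 5 moves.

Answer: 5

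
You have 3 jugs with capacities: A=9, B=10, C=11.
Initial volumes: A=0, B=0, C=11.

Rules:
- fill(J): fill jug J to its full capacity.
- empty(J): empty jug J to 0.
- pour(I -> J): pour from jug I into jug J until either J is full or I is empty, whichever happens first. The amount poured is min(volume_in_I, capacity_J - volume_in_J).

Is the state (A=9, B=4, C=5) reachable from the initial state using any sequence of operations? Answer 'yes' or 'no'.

Answer: yes

Derivation:
BFS from (A=0, B=0, C=11):
  1. pour(C -> A) -> (A=9 B=0 C=2)
  2. empty(A) -> (A=0 B=0 C=2)
  3. pour(C -> A) -> (A=2 B=0 C=0)
  4. fill(C) -> (A=2 B=0 C=11)
  5. pour(C -> A) -> (A=9 B=0 C=4)
  6. pour(C -> B) -> (A=9 B=4 C=0)
  7. pour(A -> C) -> (A=0 B=4 C=9)
  8. fill(A) -> (A=9 B=4 C=9)
  9. pour(A -> C) -> (A=7 B=4 C=11)
  10. empty(C) -> (A=7 B=4 C=0)
  11. pour(A -> C) -> (A=0 B=4 C=7)
  12. fill(A) -> (A=9 B=4 C=7)
  13. pour(A -> C) -> (A=5 B=4 C=11)
  14. empty(C) -> (A=5 B=4 C=0)
  15. pour(A -> C) -> (A=0 B=4 C=5)
  16. fill(A) -> (A=9 B=4 C=5)
Target reached → yes.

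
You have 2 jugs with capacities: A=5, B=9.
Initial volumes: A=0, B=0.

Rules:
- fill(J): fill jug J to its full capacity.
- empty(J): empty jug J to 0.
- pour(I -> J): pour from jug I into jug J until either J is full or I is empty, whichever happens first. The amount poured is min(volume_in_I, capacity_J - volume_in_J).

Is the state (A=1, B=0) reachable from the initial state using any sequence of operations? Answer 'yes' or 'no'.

Answer: yes

Derivation:
BFS from (A=0, B=0):
  1. fill(A) -> (A=5 B=0)
  2. pour(A -> B) -> (A=0 B=5)
  3. fill(A) -> (A=5 B=5)
  4. pour(A -> B) -> (A=1 B=9)
  5. empty(B) -> (A=1 B=0)
Target reached → yes.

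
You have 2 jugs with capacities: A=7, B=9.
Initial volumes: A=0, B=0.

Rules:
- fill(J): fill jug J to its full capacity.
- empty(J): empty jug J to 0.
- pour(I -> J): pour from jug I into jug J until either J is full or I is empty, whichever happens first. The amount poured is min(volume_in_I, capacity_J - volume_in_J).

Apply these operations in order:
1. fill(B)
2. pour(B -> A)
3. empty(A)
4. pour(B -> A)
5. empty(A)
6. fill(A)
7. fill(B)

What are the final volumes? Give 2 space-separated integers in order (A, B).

Answer: 7 9

Derivation:
Step 1: fill(B) -> (A=0 B=9)
Step 2: pour(B -> A) -> (A=7 B=2)
Step 3: empty(A) -> (A=0 B=2)
Step 4: pour(B -> A) -> (A=2 B=0)
Step 5: empty(A) -> (A=0 B=0)
Step 6: fill(A) -> (A=7 B=0)
Step 7: fill(B) -> (A=7 B=9)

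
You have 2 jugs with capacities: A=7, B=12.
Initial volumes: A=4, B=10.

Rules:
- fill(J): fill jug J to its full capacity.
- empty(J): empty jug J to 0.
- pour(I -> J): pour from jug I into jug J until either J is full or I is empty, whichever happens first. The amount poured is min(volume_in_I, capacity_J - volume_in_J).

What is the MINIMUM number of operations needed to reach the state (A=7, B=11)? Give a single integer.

BFS from (A=4, B=10). One shortest path:
  1. empty(B) -> (A=4 B=0)
  2. pour(A -> B) -> (A=0 B=4)
  3. fill(A) -> (A=7 B=4)
  4. pour(A -> B) -> (A=0 B=11)
  5. fill(A) -> (A=7 B=11)
Reached target in 5 moves.

Answer: 5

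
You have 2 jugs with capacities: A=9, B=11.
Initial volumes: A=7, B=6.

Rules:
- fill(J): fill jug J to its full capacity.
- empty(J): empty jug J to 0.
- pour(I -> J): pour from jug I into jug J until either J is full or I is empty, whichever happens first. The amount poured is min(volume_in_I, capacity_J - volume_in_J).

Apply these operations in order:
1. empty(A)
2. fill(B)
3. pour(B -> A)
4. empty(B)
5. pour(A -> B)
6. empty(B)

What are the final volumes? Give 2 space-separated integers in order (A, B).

Answer: 0 0

Derivation:
Step 1: empty(A) -> (A=0 B=6)
Step 2: fill(B) -> (A=0 B=11)
Step 3: pour(B -> A) -> (A=9 B=2)
Step 4: empty(B) -> (A=9 B=0)
Step 5: pour(A -> B) -> (A=0 B=9)
Step 6: empty(B) -> (A=0 B=0)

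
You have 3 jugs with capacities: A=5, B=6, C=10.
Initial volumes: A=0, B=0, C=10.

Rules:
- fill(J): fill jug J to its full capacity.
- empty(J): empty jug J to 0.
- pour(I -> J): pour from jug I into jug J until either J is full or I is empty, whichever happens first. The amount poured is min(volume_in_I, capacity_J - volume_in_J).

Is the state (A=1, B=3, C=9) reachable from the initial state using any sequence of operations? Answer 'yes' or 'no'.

Answer: no

Derivation:
BFS explored all 282 reachable states.
Reachable set includes: (0,0,0), (0,0,1), (0,0,2), (0,0,3), (0,0,4), (0,0,5), (0,0,6), (0,0,7), (0,0,8), (0,0,9), (0,0,10), (0,1,0) ...
Target (A=1, B=3, C=9) not in reachable set → no.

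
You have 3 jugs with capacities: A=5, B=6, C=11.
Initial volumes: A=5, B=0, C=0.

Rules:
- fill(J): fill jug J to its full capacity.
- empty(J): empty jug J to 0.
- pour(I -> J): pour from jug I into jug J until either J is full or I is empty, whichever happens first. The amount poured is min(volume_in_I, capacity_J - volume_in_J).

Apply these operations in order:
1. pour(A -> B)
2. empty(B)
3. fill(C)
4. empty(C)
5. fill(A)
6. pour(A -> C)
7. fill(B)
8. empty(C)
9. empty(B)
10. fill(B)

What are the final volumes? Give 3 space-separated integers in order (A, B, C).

Step 1: pour(A -> B) -> (A=0 B=5 C=0)
Step 2: empty(B) -> (A=0 B=0 C=0)
Step 3: fill(C) -> (A=0 B=0 C=11)
Step 4: empty(C) -> (A=0 B=0 C=0)
Step 5: fill(A) -> (A=5 B=0 C=0)
Step 6: pour(A -> C) -> (A=0 B=0 C=5)
Step 7: fill(B) -> (A=0 B=6 C=5)
Step 8: empty(C) -> (A=0 B=6 C=0)
Step 9: empty(B) -> (A=0 B=0 C=0)
Step 10: fill(B) -> (A=0 B=6 C=0)

Answer: 0 6 0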